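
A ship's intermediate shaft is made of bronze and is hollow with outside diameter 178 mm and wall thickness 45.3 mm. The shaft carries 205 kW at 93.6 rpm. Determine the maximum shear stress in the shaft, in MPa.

20.1 MPa

ω = 2π·93.6/60 = 9.802 rad/s, so T = P/ω = 205×10³ / 9.802 = 20910 N·m.
J = π(d_o⁴ − d_i⁴)/32 = π(0.178⁴ − 0.0874⁴)/32 = 9.283×10^-5 m⁴.
τ_max = T·r/J = 20910 × 0.0890 / 9.283×10^-5 = 2.005×10^7 Pa.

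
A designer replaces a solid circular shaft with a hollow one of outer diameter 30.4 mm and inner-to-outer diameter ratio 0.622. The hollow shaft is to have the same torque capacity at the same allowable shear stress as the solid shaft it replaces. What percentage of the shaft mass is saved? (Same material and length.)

Equal τ_max and T ⇒ the solid shaft needs d_s³ = d_o³(1−k⁴), so d_s = 30.4·(1−0.622⁴)^(1/3) = 28.80 mm.
Area ratio A_h/A_s = d_o²(1−k²)/d_s² = (1−k²)/(1−k⁴)^(2/3) = 0.6831.
Mass saving = 1 − 0.6831 = 31.7 %.

31.7 %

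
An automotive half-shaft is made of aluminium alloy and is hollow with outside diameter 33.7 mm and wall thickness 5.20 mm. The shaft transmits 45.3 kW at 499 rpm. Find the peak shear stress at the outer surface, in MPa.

ω = 2π·499/60 = 52.26 rad/s, so T = P/ω = 45.3×10³ / 52.26 = 866.9 N·m.
J = π(d_o⁴ − d_i⁴)/32 = π(0.0337⁴ − 0.0233⁴)/32 = 9.769×10^-8 m⁴.
τ_max = T·r/J = 866.9 × 0.0169 / 9.769×10^-8 = 1.495×10^8 Pa.

150 MPa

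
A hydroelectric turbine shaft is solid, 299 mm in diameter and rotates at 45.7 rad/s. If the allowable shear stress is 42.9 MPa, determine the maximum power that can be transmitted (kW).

10300 kW

J = πd⁴/32 = π(0.299)⁴/32 = 7.847×10^-4 m⁴.
T_max = τ_allow·J/r = 4.29×10^7 × 7.847×10^-4 / 0.149 = 225200 N·m.
ω = 45.7 rad/s, so P_max = T_max·ω = 1.029×10^7 W.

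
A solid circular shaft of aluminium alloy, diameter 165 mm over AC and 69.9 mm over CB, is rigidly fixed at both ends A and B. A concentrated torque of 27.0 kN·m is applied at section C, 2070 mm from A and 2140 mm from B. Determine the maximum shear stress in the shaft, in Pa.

2.97e7 Pa

Compatibility: T_A·a/J_AC = T_B·b/J_CB with T_A + T_B = T₀.
J_AC = 7.28×10^-5 m⁴, J_CB = 2.34×10^-6 m⁴, so T_A = T₀·(J_AC/a)/((J_AC/a)+(J_CB/b)) = 26180 N·m, T_B = 815.8 N·m.
τ in each portion: τ_AC = 2.97×10^7 Pa, τ_CB = 1.22×10^7 Pa; maximum is in AC.
τ_max = T_AC·r/J = 26180·0.0825/7.28×10^-5 = 2.969×10^7 Pa.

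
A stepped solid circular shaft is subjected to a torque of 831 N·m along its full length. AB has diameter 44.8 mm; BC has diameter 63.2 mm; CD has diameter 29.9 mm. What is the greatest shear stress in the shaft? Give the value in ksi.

Under the same torque, τ_max = 16T/(πd³) is largest where d is smallest — segment CD (d = 29.9 mm).
τ_max = 16·831.0/(π·(0.0299)³) = 1.583×10^8 Pa.

23.0 ksi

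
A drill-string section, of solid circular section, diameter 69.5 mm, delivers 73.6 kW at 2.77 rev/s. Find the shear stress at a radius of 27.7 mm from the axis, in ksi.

ω = 2π·2.77 = 17.40 rad/s, so T = P/ω = 73.6×10³ / 17.40 = 4229 N·m.
J = πd⁴/32 = π(0.0695)⁴/32 = 2.291×10^-6 m⁴.
Shear stress varies linearly with radius: τ = T·r/J = 4229 × 0.0277 / 2.291×10^-6 = 5.114×10^7 Pa.

7.42 ksi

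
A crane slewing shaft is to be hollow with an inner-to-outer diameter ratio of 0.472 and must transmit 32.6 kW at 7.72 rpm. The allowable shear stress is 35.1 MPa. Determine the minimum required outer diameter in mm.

ω = 2π·7.72/60 = 0.8084 rad/s, so T = P/ω = 32.6×10³ / 0.8084 = 40320 N·m.
For a hollow shaft with d_i/d_o = 0.472: τ_max = 16T/(π d_o³ (1−k⁴)), so d_o = [16T/(π τ_allow (1−k⁴))]^(1/3) = [16·40320/(π·3.51×10^7·0.9504)]^(1/3) = 0.1833 m.

183 mm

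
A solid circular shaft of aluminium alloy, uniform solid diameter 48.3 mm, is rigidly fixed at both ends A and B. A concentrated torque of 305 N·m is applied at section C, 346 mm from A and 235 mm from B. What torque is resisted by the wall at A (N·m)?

123 N·m

With uniform GJ and both ends fixed, compatibility θ_AC = θ_CB gives T_A·a = T_B·b, together with T_A + T_B = T₀.
T_A = T₀·b/(a+b) = 305.0·235/581.0 = 123.4 N·m; T_B = 181.6 N·m.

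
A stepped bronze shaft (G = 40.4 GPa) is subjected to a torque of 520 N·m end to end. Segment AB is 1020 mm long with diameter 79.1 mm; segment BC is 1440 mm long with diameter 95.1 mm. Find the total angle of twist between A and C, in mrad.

J_AB = π(0.0791)⁴/32 = 3.84×10^-6 m⁴; J_BC = π(0.0951)⁴/32 = 8.03×10^-6 m⁴.
θ = (T/G)·Σ L_i/J_i = (520.0/40.4×10⁹)·(1.02/3.84×10^-6 + 1.44/8.03×10^-6) = 5.724×10^-3 rad.

5.72 mrad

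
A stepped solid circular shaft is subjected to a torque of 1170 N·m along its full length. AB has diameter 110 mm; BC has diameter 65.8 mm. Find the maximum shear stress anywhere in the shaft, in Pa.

2.09e7 Pa

Under the same torque, τ_max = 16T/(πd³) is largest where d is smallest — segment BC (d = 65.8 mm).
τ_max = 16·1170/(π·(0.0658)³) = 2.092×10^7 Pa.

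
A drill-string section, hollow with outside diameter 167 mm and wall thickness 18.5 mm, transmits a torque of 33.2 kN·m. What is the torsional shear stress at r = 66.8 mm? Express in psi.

6660 psi

J = π(d_o⁴ − d_i⁴)/32 = π(0.167⁴ − 0.130⁴)/32 = 4.832×10^-5 m⁴.
Shear stress varies linearly with radius: τ = T·r/J = 33200 × 0.0668 / 4.832×10^-5 = 4.590×10^7 Pa.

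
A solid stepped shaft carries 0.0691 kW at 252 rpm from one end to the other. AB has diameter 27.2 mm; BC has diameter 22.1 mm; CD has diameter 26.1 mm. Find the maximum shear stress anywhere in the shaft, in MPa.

1.24 MPa

ω = 2π·252/60 = 26.39 rad/s, so T = P/ω = 0.0691×10³ / 26.39 = 2.618 N·m.
Under the same torque, τ_max = 16T/(πd³) is largest where d is smallest — segment BC (d = 22.1 mm).
τ_max = 16·2.618/(π·(0.0221)³) = 1.235×10^6 Pa.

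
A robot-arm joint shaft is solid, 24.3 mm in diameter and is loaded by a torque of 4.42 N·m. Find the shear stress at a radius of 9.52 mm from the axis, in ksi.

0.178 ksi

J = πd⁴/32 = π(0.0243)⁴/32 = 3.423×10^-8 m⁴.
Shear stress varies linearly with radius: τ = T·r/J = 4.420 × 0.00952 / 3.423×10^-8 = 1.229×10^6 Pa.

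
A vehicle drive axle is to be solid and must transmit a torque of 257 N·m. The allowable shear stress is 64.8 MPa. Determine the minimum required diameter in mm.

For a solid shaft τ_max = 16T/(πd³), so d = (16T/(π τ_allow))^(1/3) = (16·257.0/(π·6.48×10^7))^(1/3) = 0.02723 m.

27.2 mm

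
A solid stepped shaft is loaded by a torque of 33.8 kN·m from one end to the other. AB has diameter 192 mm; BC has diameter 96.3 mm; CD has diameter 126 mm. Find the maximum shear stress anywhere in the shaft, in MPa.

Under the same torque, τ_max = 16T/(πd³) is largest where d is smallest — segment BC (d = 96.3 mm).
τ_max = 16·33800/(π·(0.0963)³) = 1.928×10^8 Pa.

193 MPa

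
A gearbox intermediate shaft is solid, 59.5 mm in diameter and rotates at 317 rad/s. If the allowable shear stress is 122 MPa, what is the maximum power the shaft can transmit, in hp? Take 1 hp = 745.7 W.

2150 hp

J = πd⁴/32 = π(0.0595)⁴/32 = 1.230×10^-6 m⁴.
T_max = τ_allow·J/r = 1.22×10^8 × 1.230×10^-6 / 0.0297 = 5046 N·m.
ω = 317 rad/s, so P_max = T_max·ω = 1.600×10^6 W.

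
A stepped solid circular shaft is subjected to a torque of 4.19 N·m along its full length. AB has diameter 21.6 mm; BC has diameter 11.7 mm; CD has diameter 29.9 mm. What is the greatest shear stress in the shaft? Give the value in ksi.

Under the same torque, τ_max = 16T/(πd³) is largest where d is smallest — segment BC (d = 11.7 mm).
τ_max = 16·4.190/(π·(0.0117)³) = 1.332×10^7 Pa.

1.93 ksi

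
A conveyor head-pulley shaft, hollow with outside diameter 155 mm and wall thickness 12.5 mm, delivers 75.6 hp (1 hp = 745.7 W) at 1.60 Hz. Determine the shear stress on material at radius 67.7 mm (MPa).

13.3 MPa

ω = 2π·1.60 = 10.05 rad/s, so T = P/ω = 75.6×745.7 / 10.05 = 5608 N·m.
J = π(d_o⁴ − d_i⁴)/32 = π(0.155⁴ − 0.130⁴)/32 = 2.863×10^-5 m⁴.
Shear stress varies linearly with radius: τ = T·r/J = 5608 × 0.0677 / 2.863×10^-5 = 1.326×10^7 Pa.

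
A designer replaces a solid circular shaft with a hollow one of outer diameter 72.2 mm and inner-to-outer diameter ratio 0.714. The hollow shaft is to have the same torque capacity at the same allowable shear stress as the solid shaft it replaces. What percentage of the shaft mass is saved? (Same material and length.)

Equal τ_max and T ⇒ the solid shaft needs d_s³ = d_o³(1−k⁴), so d_s = 72.2·(1−0.714⁴)^(1/3) = 65.31 mm.
Area ratio A_h/A_s = d_o²(1−k²)/d_s² = (1−k²)/(1−k⁴)^(2/3) = 0.5991.
Mass saving = 1 − 0.5991 = 40.1 %.

40.1 %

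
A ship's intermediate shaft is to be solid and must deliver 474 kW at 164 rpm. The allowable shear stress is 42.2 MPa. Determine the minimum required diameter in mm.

ω = 2π·164/60 = 17.17 rad/s, so T = P/ω = 474×10³ / 17.17 = 27600 N·m.
For a solid shaft τ_max = 16T/(πd³), so d = (16T/(π τ_allow))^(1/3) = (16·27600/(π·4.22×10^7))^(1/3) = 0.1493 m.

149 mm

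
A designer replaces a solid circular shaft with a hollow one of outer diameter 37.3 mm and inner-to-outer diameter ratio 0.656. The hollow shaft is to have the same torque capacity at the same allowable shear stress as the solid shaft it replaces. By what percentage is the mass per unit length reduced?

34.7 %

Equal τ_max and T ⇒ the solid shaft needs d_s³ = d_o³(1−k⁴), so d_s = 37.3·(1−0.656⁴)^(1/3) = 34.84 mm.
Area ratio A_h/A_s = d_o²(1−k²)/d_s² = (1−k²)/(1−k⁴)^(2/3) = 0.6530.
Mass saving = 1 − 0.6530 = 34.7 %.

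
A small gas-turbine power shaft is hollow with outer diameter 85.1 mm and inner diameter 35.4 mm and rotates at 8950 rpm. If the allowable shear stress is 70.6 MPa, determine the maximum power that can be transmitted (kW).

7770 kW

J = π(d_o⁴ − d_i⁴)/32 = π(0.0851⁴ − 0.0354⁴)/32 = 4.995×10^-6 m⁴.
T_max = τ_allow·J/r = 7.06×10^7 × 4.995×10^-6 / 0.0425 = 8287 N·m.
ω = 2π·8950/60 = 937.2 rad/s, so P_max = T_max·ω = 7.767×10^6 W.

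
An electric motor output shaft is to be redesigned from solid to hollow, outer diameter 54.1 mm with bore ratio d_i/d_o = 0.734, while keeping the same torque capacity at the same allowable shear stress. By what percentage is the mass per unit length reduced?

Equal τ_max and T ⇒ the solid shaft needs d_s³ = d_o³(1−k⁴), so d_s = 54.1·(1−0.734⁴)^(1/3) = 48.26 mm.
Area ratio A_h/A_s = d_o²(1−k²)/d_s² = (1−k²)/(1−k⁴)^(2/3) = 0.5797.
Mass saving = 1 − 0.5797 = 42.0 %.

42.0 %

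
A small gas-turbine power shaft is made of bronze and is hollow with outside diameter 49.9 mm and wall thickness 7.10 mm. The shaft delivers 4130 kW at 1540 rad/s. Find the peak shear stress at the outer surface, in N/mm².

ω = 1540 rad/s, so T = P/ω = 4130×10³ / 1540 = 2682 N·m.
J = π(d_o⁴ − d_i⁴)/32 = π(0.0499⁴ − 0.0357⁴)/32 = 4.492×10^-7 m⁴.
τ_max = T·r/J = 2682 × 0.0249 / 4.492×10^-7 = 1.489×10^8 Pa.

149 N/mm²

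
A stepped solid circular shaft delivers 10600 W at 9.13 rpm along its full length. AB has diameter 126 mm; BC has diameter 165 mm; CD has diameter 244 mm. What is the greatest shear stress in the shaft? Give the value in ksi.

ω = 2π·9.13/60 = 0.9561 rad/s, so T = P/ω = 10600 / 0.9561 = 11090 N·m.
Under the same torque, τ_max = 16T/(πd³) is largest where d is smallest — segment AB (d = 126 mm).
τ_max = 16·11090/(π·(0.126)³) = 2.823×10^7 Pa.

4.09 ksi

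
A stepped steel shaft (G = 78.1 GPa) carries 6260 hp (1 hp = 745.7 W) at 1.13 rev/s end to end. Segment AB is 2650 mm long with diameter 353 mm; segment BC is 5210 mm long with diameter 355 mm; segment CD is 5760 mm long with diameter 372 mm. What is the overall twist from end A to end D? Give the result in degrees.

ω = 2π·1.13 = 7.100 rad/s, so T = P/ω = 6260×745.7 / 7.100 = 657500 N·m.
J_AB = π(0.353)⁴/32 = 1.52×10^-3 m⁴; J_BC = π(0.355)⁴/32 = 1.56×10^-3 m⁴; J_CD = π(0.372)⁴/32 = 1.88×10^-3 m⁴.
θ = (T/G)·Σ L_i/J_i = (657500/78.1×10⁹)·(2.65/1.52×10^-3 + 5.21/1.56×10^-3 + 5.76/1.88×10^-3) = 0.06856 rad.

3.93°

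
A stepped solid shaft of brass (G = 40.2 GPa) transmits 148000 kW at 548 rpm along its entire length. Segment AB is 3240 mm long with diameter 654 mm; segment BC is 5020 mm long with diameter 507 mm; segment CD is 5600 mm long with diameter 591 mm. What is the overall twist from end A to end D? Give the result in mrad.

91.2 mrad

ω = 2π·548/60 = 57.39 rad/s, so T = P/ω = 148000×10³ / 57.39 = 2.579e6 N·m.
J_AB = π(0.654)⁴/32 = 0.0180 m⁴; J_BC = π(0.507)⁴/32 = 6.49×10^-3 m⁴; J_CD = π(0.591)⁴/32 = 0.0120 m⁴.
θ = (T/G)·Σ L_i/J_i = (2.579e6/40.2×10⁹)·(3.24/0.0180 + 5.02/6.49×10^-3 + 5.60/0.0120) = 0.09122 rad.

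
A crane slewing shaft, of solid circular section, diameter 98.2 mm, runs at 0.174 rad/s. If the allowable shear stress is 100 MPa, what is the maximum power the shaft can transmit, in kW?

3.24 kW

J = πd⁴/32 = π(0.0982)⁴/32 = 9.129×10^-6 m⁴.
T_max = τ_allow·J/r = 1.00×10^8 × 9.129×10^-6 / 0.0491 = 18590 N·m.
ω = 0.174 rad/s, so P_max = T_max·ω = 3235 W.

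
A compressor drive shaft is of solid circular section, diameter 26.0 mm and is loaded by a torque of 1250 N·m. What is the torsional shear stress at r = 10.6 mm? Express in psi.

42800 psi

J = πd⁴/32 = π(0.0260)⁴/32 = 4.486×10^-8 m⁴.
Shear stress varies linearly with radius: τ = T·r/J = 1250 × 0.0106 / 4.486×10^-8 = 2.953×10^8 Pa.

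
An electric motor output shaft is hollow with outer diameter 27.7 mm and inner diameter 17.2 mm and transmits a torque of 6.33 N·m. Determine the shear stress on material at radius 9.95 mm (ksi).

J = π(d_o⁴ − d_i⁴)/32 = π(0.0277⁴ − 0.0172⁴)/32 = 4.921×10^-8 m⁴.
Shear stress varies linearly with radius: τ = T·r/J = 6.330 × 0.00995 / 4.921×10^-8 = 1.280×10^6 Pa.

0.186 ksi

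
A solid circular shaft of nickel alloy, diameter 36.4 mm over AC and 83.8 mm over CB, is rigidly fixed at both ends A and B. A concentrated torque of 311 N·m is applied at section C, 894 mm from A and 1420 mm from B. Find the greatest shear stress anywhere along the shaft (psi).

369 psi

Compatibility: T_A·a/J_AC = T_B·b/J_CB with T_A + T_B = T₀.
J_AC = 1.72×10^-7 m⁴, J_CB = 4.84×10^-6 m⁴, so T_A = T₀·(J_AC/a)/((J_AC/a)+(J_CB/b)) = 16.64 N·m, T_B = 294.4 N·m.
τ in each portion: τ_AC = 1.76×10^6 Pa, τ_CB = 2.55×10^6 Pa; maximum is in CB.
τ_max = T_CB·r/J = 294.4·0.0419/4.84×10^-6 = 2.547×10^6 Pa.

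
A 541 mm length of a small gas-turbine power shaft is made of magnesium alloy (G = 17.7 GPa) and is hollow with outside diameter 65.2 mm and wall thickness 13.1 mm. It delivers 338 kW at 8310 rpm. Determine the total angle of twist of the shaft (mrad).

7.67 mrad

ω = 2π·8310/60 = 870.2 rad/s, so T = P/ω = 338×10³ / 870.2 = 388.4 N·m.
J = π(d_o⁴ − d_i⁴)/32 = π(0.0652⁴ − 0.0390⁴)/32 = 1.547×10^-6 m⁴.
θ = T·L/(G·J) = 388.4 × 0.541 / (17.7×10⁹ × 1.547×10^-6) = 7.674×10^-3 rad.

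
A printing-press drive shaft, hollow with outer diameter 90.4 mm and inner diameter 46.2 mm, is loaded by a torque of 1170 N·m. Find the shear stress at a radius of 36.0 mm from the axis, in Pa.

J = π(d_o⁴ − d_i⁴)/32 = π(0.0904⁴ − 0.0462⁴)/32 = 6.109×10^-6 m⁴.
Shear stress varies linearly with radius: τ = T·r/J = 1170 × 0.0360 / 6.109×10^-6 = 6.894×10^6 Pa.

6.89e6 Pa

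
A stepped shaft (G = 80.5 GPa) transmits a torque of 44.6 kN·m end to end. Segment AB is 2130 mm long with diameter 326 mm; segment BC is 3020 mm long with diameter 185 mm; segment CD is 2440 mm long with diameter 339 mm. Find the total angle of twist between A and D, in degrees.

J_AB = π(0.326)⁴/32 = 1.11×10^-3 m⁴; J_BC = π(0.185)⁴/32 = 1.15×10^-4 m⁴; J_CD = π(0.339)⁴/32 = 1.30×10^-3 m⁴.
θ = (T/G)·Σ L_i/J_i = (44600/80.5×10⁹)·(2.13/1.11×10^-3 + 3.02/1.15×10^-4 + 2.44/1.30×10^-3) = 0.01666 rad.

0.954°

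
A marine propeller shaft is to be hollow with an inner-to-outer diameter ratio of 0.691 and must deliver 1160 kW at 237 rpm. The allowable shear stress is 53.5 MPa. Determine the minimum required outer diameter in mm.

179 mm

ω = 2π·237/60 = 24.82 rad/s, so T = P/ω = 1160×10³ / 24.82 = 46740 N·m.
For a hollow shaft with d_i/d_o = 0.691: τ_max = 16T/(π d_o³ (1−k⁴)), so d_o = [16T/(π τ_allow (1−k⁴))]^(1/3) = [16·46740/(π·5.35×10^7·0.7720)]^(1/3) = 0.1793 m.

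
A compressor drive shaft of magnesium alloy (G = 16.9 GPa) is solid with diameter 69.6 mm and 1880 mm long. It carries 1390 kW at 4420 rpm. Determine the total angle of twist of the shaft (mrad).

145 mrad

ω = 2π·4420/60 = 462.9 rad/s, so T = P/ω = 1390×10³ / 462.9 = 3003 N·m.
J = πd⁴/32 = π(0.0696)⁴/32 = 2.304×10^-6 m⁴.
θ = T·L/(G·J) = 3003 × 1.88 / (16.9×10⁹ × 2.304×10^-6) = 0.1450 rad.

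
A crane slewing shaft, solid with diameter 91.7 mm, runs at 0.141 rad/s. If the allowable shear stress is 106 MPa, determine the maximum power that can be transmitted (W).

J = πd⁴/32 = π(0.0917)⁴/32 = 6.942×10^-6 m⁴.
T_max = τ_allow·J/r = 1.06×10^8 × 6.942×10^-6 / 0.0459 = 16050 N·m.
ω = 0.141 rad/s, so P_max = T_max·ω = 2263 W.

2260 W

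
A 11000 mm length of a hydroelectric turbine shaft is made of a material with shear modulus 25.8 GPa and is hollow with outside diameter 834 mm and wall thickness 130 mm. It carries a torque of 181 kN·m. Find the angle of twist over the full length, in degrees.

0.120°

J = π(d_o⁴ − d_i⁴)/32 = π(0.834⁴ − 0.574⁴)/32 = 0.03684 m⁴.
θ = T·L/(G·J) = 181000 × 11.0 / (25.8×10⁹ × 0.03684) = 2.095×10^-3 rad.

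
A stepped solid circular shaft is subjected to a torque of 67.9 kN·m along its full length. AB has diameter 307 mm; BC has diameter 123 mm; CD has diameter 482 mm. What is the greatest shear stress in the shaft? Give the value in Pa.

Under the same torque, τ_max = 16T/(πd³) is largest where d is smallest — segment BC (d = 123 mm).
τ_max = 16·67900/(π·(0.123)³) = 1.858×10^8 Pa.

1.86e8 Pa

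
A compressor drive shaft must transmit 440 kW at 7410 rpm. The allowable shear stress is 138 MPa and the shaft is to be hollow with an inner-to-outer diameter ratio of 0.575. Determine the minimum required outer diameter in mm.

28.6 mm

ω = 2π·7410/60 = 776.0 rad/s, so T = P/ω = 440×10³ / 776.0 = 567.0 N·m.
For a hollow shaft with d_i/d_o = 0.575: τ_max = 16T/(π d_o³ (1−k⁴)), so d_o = [16T/(π τ_allow (1−k⁴))]^(1/3) = [16·567.0/(π·1.38×10^8·0.8907)]^(1/3) = 0.02864 m.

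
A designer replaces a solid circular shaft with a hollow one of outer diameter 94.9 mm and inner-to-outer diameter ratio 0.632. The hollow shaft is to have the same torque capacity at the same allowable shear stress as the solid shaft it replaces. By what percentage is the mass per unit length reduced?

32.6 %

Equal τ_max and T ⇒ the solid shaft needs d_s³ = d_o³(1−k⁴), so d_s = 94.9·(1−0.632⁴)^(1/3) = 89.56 mm.
Area ratio A_h/A_s = d_o²(1−k²)/d_s² = (1−k²)/(1−k⁴)^(2/3) = 0.6744.
Mass saving = 1 − 0.6744 = 32.6 %.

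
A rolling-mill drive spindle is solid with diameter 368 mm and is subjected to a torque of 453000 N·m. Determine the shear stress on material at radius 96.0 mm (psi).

3500 psi

J = πd⁴/32 = π(0.368)⁴/32 = 1.800×10^-3 m⁴.
Shear stress varies linearly with radius: τ = T·r/J = 453000 × 0.0960 / 1.800×10^-3 = 2.415×10^7 Pa.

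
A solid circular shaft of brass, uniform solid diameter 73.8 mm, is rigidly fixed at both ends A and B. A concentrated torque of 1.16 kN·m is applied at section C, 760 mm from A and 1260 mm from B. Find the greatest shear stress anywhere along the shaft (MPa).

9.17 MPa

With uniform GJ and both ends fixed, compatibility θ_AC = θ_CB gives T_A·a = T_B·b, together with T_A + T_B = T₀.
T_A = T₀·b/(a+b) = 1160·1260/2020 = 723.6 N·m; T_B = 436.4 N·m.
τ in each portion: τ_AC = 9.17×10^6 Pa, τ_CB = 5.53×10^6 Pa; maximum is in AC.
τ_max = T_AC·r/J = 723.6·0.0369/2.91×10^-6 = 9.168×10^6 Pa.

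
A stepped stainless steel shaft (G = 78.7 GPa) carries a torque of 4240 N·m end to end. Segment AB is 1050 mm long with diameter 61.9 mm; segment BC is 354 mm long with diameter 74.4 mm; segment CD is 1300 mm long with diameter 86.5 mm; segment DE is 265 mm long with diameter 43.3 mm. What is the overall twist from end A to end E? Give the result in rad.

J_AB = π(0.0619)⁴/32 = 1.44×10^-6 m⁴; J_BC = π(0.0744)⁴/32 = 3.01×10^-6 m⁴; J_CD = π(0.0865)⁴/32 = 5.50×10^-6 m⁴; J_DE = π(0.0433)⁴/32 = 3.45×10^-7 m⁴.
θ = (T/G)·Σ L_i/J_i = (4240/78.7×10⁹)·(1.05/1.44×10^-6 + 0.354/3.01×10^-6 + 1.30/5.50×10^-6 + 0.265/3.45×10^-7) = 0.09970 rad.

0.0997 rad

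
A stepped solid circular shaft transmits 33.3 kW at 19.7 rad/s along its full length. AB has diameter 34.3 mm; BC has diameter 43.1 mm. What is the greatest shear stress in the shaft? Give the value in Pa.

2.13e8 Pa

ω = 19.7 rad/s, so T = P/ω = 33.3×10³ / 19.70 = 1690 N·m.
Under the same torque, τ_max = 16T/(πd³) is largest where d is smallest — segment AB (d = 34.3 mm).
τ_max = 16·1690/(π·(0.0343)³) = 2.133×10^8 Pa.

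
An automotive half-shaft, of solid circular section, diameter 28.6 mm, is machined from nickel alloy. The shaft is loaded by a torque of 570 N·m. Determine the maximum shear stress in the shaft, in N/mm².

J = πd⁴/32 = π(0.0286)⁴/32 = 6.568×10^-8 m⁴.
τ_max = T·r/J = 570.0 × 0.0143 / 6.568×10^-8 = 1.241×10^8 Pa.

124 N/mm²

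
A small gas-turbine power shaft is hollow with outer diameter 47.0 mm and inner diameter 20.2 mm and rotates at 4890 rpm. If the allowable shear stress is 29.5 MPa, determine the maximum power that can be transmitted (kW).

J = π(d_o⁴ − d_i⁴)/32 = π(0.0470⁴ − 0.0202⁴)/32 = 4.627×10^-7 m⁴.
T_max = τ_allow·J/r = 2.95×10^7 × 4.627×10^-7 / 0.0235 = 580.9 N·m.
ω = 2π·4890/60 = 512.1 rad/s, so P_max = T_max·ω = 2.974×10^5 W.

297 kW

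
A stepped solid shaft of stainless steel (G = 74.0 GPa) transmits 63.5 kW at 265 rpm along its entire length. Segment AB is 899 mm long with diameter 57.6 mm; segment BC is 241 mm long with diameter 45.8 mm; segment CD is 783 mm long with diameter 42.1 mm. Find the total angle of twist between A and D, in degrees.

ω = 2π·265/60 = 27.75 rad/s, so T = P/ω = 63.5×10³ / 27.75 = 2288 N·m.
J_AB = π(0.0576)⁴/32 = 1.08×10^-6 m⁴; J_BC = π(0.0458)⁴/32 = 4.32×10^-7 m⁴; J_CD = π(0.0421)⁴/32 = 3.08×10^-7 m⁴.
θ = (T/G)·Σ L_i/J_i = (2288/74.0×10⁹)·(0.899/1.08×10^-6 + 0.241/4.32×10^-7 + 0.783/3.08×10^-7) = 0.1215 rad.

6.96°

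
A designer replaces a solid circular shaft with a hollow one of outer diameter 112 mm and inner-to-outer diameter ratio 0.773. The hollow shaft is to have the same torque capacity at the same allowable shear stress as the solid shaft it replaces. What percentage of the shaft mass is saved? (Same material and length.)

Equal τ_max and T ⇒ the solid shaft needs d_s³ = d_o³(1−k⁴), so d_s = 112·(1−0.773⁴)^(1/3) = 96.67 mm.
Area ratio A_h/A_s = d_o²(1−k²)/d_s² = (1−k²)/(1−k⁴)^(2/3) = 0.5403.
Mass saving = 1 − 0.5403 = 46.0 %.

46.0 %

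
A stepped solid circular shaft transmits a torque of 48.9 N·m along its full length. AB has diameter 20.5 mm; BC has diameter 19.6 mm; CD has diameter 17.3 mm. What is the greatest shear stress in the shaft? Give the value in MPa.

Under the same torque, τ_max = 16T/(πd³) is largest where d is smallest — segment CD (d = 17.3 mm).
τ_max = 16·48.90/(π·(0.0173)³) = 4.810×10^7 Pa.

48.1 MPa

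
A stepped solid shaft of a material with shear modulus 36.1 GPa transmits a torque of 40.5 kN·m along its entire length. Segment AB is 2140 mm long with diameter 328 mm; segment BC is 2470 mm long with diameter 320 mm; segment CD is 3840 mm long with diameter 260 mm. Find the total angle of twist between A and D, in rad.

0.0144 rad

J_AB = π(0.328)⁴/32 = 1.14×10^-3 m⁴; J_BC = π(0.320)⁴/32 = 1.03×10^-3 m⁴; J_CD = π(0.260)⁴/32 = 4.49×10^-4 m⁴.
θ = (T/G)·Σ L_i/J_i = (40500/36.1×10⁹)·(2.14/1.14×10^-3 + 2.47/1.03×10^-3 + 3.84/4.49×10^-4) = 0.01441 rad.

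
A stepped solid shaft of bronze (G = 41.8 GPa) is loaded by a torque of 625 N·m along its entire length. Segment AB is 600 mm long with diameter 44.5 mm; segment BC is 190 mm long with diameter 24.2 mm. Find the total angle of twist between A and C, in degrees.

6.17°

J_AB = π(0.0445)⁴/32 = 3.85×10^-7 m⁴; J_BC = π(0.0242)⁴/32 = 3.37×10^-8 m⁴.
θ = (T/G)·Σ L_i/J_i = (625.0/41.8×10⁹)·(0.600/3.85×10^-7 + 0.190/3.37×10^-8) = 0.1077 rad.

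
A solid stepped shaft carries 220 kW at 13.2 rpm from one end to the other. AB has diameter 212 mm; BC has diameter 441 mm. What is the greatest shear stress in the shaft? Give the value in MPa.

ω = 2π·13.2/60 = 1.382 rad/s, so T = P/ω = 220×10³ / 1.382 = 159200 N·m.
Under the same torque, τ_max = 16T/(πd³) is largest where d is smallest — segment AB (d = 212 mm).
τ_max = 16·159200/(π·(0.212)³) = 8.507×10^7 Pa.

85.1 MPa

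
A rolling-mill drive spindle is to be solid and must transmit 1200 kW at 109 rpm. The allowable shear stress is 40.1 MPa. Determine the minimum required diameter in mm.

ω = 2π·109/60 = 11.41 rad/s, so T = P/ω = 1200×10³ / 11.41 = 105100 N·m.
For a solid shaft τ_max = 16T/(πd³), so d = (16T/(π τ_allow))^(1/3) = (16·105100/(π·4.01×10^7))^(1/3) = 0.2372 m.

237 mm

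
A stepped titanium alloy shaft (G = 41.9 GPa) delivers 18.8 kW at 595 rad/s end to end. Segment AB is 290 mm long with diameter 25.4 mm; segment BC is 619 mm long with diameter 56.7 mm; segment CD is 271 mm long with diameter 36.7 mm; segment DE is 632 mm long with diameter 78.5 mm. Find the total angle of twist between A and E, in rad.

ω = 595 rad/s, so T = P/ω = 18.8×10³ / 595.0 = 31.60 N·m.
J_AB = π(0.0254)⁴/32 = 4.09×10^-8 m⁴; J_BC = π(0.0567)⁴/32 = 1.01×10^-6 m⁴; J_CD = π(0.0367)⁴/32 = 1.78×10^-7 m⁴; J_DE = π(0.0785)⁴/32 = 3.73×10^-6 m⁴.
θ = (T/G)·Σ L_i/J_i = (31.60/41.9×10⁹)·(0.290/4.09×10^-8 + 0.619/1.01×10^-6 + 0.271/1.78×10^-7 + 0.632/3.73×10^-6) = 7.087×10^-3 rad.

0.00709 rad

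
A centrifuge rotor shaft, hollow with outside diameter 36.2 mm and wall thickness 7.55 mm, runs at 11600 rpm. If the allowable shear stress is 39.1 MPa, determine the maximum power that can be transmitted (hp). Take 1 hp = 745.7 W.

J = π(d_o⁴ − d_i⁴)/32 = π(0.0362⁴ − 0.0211⁴)/32 = 1.491×10^-7 m⁴.
T_max = τ_allow·J/r = 3.91×10^7 × 1.491×10^-7 / 0.0181 = 322.2 N·m.
ω = 2π·11600/60 = 1215 rad/s, so P_max = T_max·ω = 3.913×10^5 W.

525 hp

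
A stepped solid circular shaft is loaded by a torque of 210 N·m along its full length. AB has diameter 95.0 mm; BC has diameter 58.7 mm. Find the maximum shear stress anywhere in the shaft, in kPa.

Under the same torque, τ_max = 16T/(πd³) is largest where d is smallest — segment BC (d = 58.7 mm).
τ_max = 16·210.0/(π·(0.0587)³) = 5.288×10^6 Pa.

5290 kPa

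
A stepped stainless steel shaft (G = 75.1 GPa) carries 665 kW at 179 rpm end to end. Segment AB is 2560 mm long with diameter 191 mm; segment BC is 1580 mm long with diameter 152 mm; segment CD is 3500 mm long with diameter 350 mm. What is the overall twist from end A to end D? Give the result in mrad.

ω = 2π·179/60 = 18.74 rad/s, so T = P/ω = 665×10³ / 18.74 = 35480 N·m.
J_AB = π(0.191)⁴/32 = 1.31×10^-4 m⁴; J_BC = π(0.152)⁴/32 = 5.24×10^-5 m⁴; J_CD = π(0.350)⁴/32 = 1.47×10^-3 m⁴.
θ = (T/G)·Σ L_i/J_i = (35480/75.1×10⁹)·(2.56/1.31×10^-4 + 1.58/5.24×10^-5 + 3.50/1.47×10^-3) = 0.02462 rad.

24.6 mrad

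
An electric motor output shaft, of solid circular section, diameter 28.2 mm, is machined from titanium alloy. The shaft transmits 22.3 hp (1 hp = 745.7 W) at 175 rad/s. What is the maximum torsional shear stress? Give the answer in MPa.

21.6 MPa

ω = 175 rad/s, so T = P/ω = 22.3×745.7 / 175.0 = 95.02 N·m.
J = πd⁴/32 = π(0.0282)⁴/32 = 6.209×10^-8 m⁴.
τ_max = T·r/J = 95.02 × 0.0141 / 6.209×10^-8 = 2.158×10^7 Pa.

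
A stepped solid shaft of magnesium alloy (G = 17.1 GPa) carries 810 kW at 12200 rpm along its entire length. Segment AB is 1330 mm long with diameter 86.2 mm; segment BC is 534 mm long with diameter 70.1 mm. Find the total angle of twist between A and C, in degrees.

ω = 2π·12200/60 = 1278 rad/s, so T = P/ω = 810×10³ / 1278 = 634.0 N·m.
J_AB = π(0.0862)⁴/32 = 5.42×10^-6 m⁴; J_BC = π(0.0701)⁴/32 = 2.37×10^-6 m⁴.
θ = (T/G)·Σ L_i/J_i = (634.0/17.1×10⁹)·(1.33/5.42×10^-6 + 0.534/2.37×10^-6) = 0.01745 rad.

1.00°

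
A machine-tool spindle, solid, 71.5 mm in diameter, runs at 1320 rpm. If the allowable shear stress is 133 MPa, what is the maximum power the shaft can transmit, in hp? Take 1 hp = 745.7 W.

1770 hp

J = πd⁴/32 = π(0.0715)⁴/32 = 2.566×10^-6 m⁴.
T_max = τ_allow·J/r = 1.33×10^8 × 2.566×10^-6 / 0.0357 = 9546 N·m.
ω = 2π·1320/60 = 138.2 rad/s, so P_max = T_max·ω = 1.319×10^6 W.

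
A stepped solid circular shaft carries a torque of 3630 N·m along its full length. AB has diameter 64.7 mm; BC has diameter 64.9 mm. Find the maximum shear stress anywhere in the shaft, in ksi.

Under the same torque, τ_max = 16T/(πd³) is largest where d is smallest — segment AB (d = 64.7 mm).
τ_max = 16·3630/(π·(0.0647)³) = 6.826×10^7 Pa.

9.90 ksi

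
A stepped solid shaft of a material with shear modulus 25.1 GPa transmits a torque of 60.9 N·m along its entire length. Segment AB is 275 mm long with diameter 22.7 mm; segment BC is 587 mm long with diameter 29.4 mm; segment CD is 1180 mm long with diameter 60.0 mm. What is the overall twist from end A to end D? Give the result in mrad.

47.3 mrad

J_AB = π(0.0227)⁴/32 = 2.61×10^-8 m⁴; J_BC = π(0.0294)⁴/32 = 7.33×10^-8 m⁴; J_CD = π(0.0600)⁴/32 = 1.27×10^-6 m⁴.
θ = (T/G)·Σ L_i/J_i = (60.90/25.1×10⁹)·(0.275/2.61×10^-8 + 0.587/7.33×10^-8 + 1.18/1.27×10^-6) = 0.04726 rad.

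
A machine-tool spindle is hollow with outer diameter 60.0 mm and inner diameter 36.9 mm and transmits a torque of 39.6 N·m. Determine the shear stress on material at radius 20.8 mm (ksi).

0.110 ksi

J = π(d_o⁴ − d_i⁴)/32 = π(0.0600⁴ − 0.0369⁴)/32 = 1.090×10^-6 m⁴.
Shear stress varies linearly with radius: τ = T·r/J = 39.60 × 0.0208 / 1.090×10^-6 = 7.554×10^5 Pa.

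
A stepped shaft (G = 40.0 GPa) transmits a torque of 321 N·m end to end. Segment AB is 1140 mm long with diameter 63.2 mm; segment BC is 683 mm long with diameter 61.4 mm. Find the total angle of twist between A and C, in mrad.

9.77 mrad

J_AB = π(0.0632)⁴/32 = 1.57×10^-6 m⁴; J_BC = π(0.0614)⁴/32 = 1.40×10^-6 m⁴.
θ = (T/G)·Σ L_i/J_i = (321.0/40.0×10⁹)·(1.14/1.57×10^-6 + 0.683/1.40×10^-6) = 9.769×10^-3 rad.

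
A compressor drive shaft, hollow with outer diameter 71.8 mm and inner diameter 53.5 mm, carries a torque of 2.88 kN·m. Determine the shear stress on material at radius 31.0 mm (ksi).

J = π(d_o⁴ − d_i⁴)/32 = π(0.0718⁴ − 0.0535⁴)/32 = 1.805×10^-6 m⁴.
Shear stress varies linearly with radius: τ = T·r/J = 2880 × 0.0310 / 1.805×10^-6 = 4.947×10^7 Pa.

7.17 ksi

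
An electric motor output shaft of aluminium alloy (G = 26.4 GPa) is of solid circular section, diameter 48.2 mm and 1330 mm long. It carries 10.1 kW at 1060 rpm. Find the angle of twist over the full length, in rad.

0.00865 rad

ω = 2π·1060/60 = 111.0 rad/s, so T = P/ω = 10.1×10³ / 111.0 = 90.99 N·m.
J = πd⁴/32 = π(0.0482)⁴/32 = 5.299×10^-7 m⁴.
θ = T·L/(G·J) = 90.99 × 1.33 / (26.4×10⁹ × 5.299×10^-7) = 8.651×10^-3 rad.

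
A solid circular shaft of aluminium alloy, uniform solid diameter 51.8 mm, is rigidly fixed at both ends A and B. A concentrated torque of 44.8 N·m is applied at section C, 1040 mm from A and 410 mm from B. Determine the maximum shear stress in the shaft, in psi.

171 psi

With uniform GJ and both ends fixed, compatibility θ_AC = θ_CB gives T_A·a = T_B·b, together with T_A + T_B = T₀.
T_A = T₀·b/(a+b) = 44.80·410/1450 = 12.67 N·m; T_B = 32.13 N·m.
τ in each portion: τ_AC = 4.64×10^5 Pa, τ_CB = 1.18×10^6 Pa; maximum is in CB.
τ_max = T_CB·r/J = 32.13·0.0259/7.07×10^-7 = 1.177×10^6 Pa.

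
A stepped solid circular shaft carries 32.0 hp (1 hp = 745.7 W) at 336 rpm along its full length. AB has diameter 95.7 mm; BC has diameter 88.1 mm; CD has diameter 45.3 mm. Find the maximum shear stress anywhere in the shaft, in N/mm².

ω = 2π·336/60 = 35.19 rad/s, so T = P/ω = 32.0×745.7 / 35.19 = 678.2 N·m.
Under the same torque, τ_max = 16T/(πd³) is largest where d is smallest — segment CD (d = 45.3 mm).
τ_max = 16·678.2/(π·(0.0453)³) = 3.716×10^7 Pa.

37.2 N/mm²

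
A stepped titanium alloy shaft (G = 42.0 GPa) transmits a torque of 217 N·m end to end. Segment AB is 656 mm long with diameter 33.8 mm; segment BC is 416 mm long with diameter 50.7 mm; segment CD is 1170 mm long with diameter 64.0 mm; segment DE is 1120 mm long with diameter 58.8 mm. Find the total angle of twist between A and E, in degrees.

J_AB = π(0.0338)⁴/32 = 1.28×10^-7 m⁴; J_BC = π(0.0507)⁴/32 = 6.49×10^-7 m⁴; J_CD = π(0.0640)⁴/32 = 1.65×10^-6 m⁴; J_DE = π(0.0588)⁴/32 = 1.17×10^-6 m⁴.
θ = (T/G)·Σ L_i/J_i = (217.0/42.0×10⁹)·(0.656/1.28×10^-7 + 0.416/6.49×10^-7 + 1.17/1.65×10^-6 + 1.12/1.17×10^-6) = 0.03837 rad.

2.20°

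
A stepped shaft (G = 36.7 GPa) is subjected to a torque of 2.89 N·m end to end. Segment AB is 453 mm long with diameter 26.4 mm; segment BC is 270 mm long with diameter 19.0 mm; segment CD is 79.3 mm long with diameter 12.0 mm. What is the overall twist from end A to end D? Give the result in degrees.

J_AB = π(0.0264)⁴/32 = 4.77×10^-8 m⁴; J_BC = π(0.0190)⁴/32 = 1.28×10^-8 m⁴; J_CD = π(0.0120)⁴/32 = 2.04×10^-9 m⁴.
θ = (T/G)·Σ L_i/J_i = (2.890/36.7×10⁹)·(0.453/4.77×10^-8 + 0.270/1.28×10^-8 + 0.0793/2.04×10^-9) = 5.477×10^-3 rad.

0.314°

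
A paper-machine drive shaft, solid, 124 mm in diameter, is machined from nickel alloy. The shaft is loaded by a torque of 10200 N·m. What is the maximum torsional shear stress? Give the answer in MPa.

27.2 MPa

J = πd⁴/32 = π(0.124)⁴/32 = 2.321×10^-5 m⁴.
τ_max = T·r/J = 10200 × 0.0620 / 2.321×10^-5 = 2.725×10^7 Pa.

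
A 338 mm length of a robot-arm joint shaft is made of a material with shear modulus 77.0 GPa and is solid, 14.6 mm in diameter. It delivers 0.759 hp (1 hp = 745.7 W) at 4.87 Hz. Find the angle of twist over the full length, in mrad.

ω = 2π·4.87 = 30.60 rad/s, so T = P/ω = 0.759×745.7 / 30.60 = 18.50 N·m.
J = πd⁴/32 = π(0.0146)⁴/32 = 4.461×10^-9 m⁴.
θ = T·L/(G·J) = 18.50 × 0.338 / (77.0×10⁹ × 4.461×10^-9) = 0.01820 rad.

18.2 mrad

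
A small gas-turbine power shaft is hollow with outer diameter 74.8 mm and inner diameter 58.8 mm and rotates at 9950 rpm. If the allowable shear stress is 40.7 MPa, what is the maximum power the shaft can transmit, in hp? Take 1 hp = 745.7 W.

2890 hp

J = π(d_o⁴ − d_i⁴)/32 = π(0.0748⁴ − 0.0588⁴)/32 = 1.900×10^-6 m⁴.
T_max = τ_allow·J/r = 4.07×10^7 × 1.900×10^-6 / 0.0374 = 2067 N·m.
ω = 2π·9950/60 = 1042 rad/s, so P_max = T_max·ω = 2.154×10^6 W.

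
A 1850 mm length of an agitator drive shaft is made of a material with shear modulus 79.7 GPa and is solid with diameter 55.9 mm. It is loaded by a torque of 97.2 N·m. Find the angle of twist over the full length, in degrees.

0.135°

J = πd⁴/32 = π(0.0559)⁴/32 = 9.586×10^-7 m⁴.
θ = T·L/(G·J) = 97.20 × 1.85 / (79.7×10⁹ × 9.586×10^-7) = 2.354×10^-3 rad.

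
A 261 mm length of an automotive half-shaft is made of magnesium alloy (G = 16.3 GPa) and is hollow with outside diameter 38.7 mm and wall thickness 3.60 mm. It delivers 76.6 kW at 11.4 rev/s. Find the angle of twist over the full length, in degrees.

7.94°

ω = 2π·11.4 = 71.63 rad/s, so T = P/ω = 76.6×10³ / 71.63 = 1069 N·m.
J = π(d_o⁴ − d_i⁴)/32 = π(0.0387⁴ − 0.0315⁴)/32 = 1.236×10^-7 m⁴.
θ = T·L/(G·J) = 1069 × 0.261 / (16.3×10⁹ × 1.236×10^-7) = 0.1386 rad.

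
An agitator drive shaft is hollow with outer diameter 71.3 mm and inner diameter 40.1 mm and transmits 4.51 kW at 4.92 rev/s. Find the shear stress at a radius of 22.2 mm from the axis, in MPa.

1.42 MPa

ω = 2π·4.92 = 30.91 rad/s, so T = P/ω = 4.51×10³ / 30.91 = 145.9 N·m.
J = π(d_o⁴ − d_i⁴)/32 = π(0.0713⁴ − 0.0401⁴)/32 = 2.283×10^-6 m⁴.
Shear stress varies linearly with radius: τ = T·r/J = 145.9 × 0.0222 / 2.283×10^-6 = 1.418×10^6 Pa.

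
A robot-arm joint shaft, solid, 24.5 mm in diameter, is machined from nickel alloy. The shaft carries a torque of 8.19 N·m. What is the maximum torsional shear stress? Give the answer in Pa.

2.84e6 Pa

J = πd⁴/32 = π(0.0245)⁴/32 = 3.537×10^-8 m⁴.
τ_max = T·r/J = 8.190 × 0.0123 / 3.537×10^-8 = 2.836×10^6 Pa.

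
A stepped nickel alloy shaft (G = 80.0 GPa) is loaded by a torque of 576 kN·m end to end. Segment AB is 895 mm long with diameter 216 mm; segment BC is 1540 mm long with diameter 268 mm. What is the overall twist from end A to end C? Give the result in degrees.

2.98°

J_AB = π(0.216)⁴/32 = 2.14×10^-4 m⁴; J_BC = π(0.268)⁴/32 = 5.06×10^-4 m⁴.
θ = (T/G)·Σ L_i/J_i = (576000/80.0×10⁹)·(0.895/2.14×10^-4 + 1.54/5.06×10^-4) = 0.05205 rad.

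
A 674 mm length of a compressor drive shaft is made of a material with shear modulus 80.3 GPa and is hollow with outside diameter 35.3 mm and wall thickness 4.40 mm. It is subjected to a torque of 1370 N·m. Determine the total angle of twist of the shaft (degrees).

6.33°

J = π(d_o⁴ − d_i⁴)/32 = π(0.0353⁴ − 0.0265⁴)/32 = 1.040×10^-7 m⁴.
θ = T·L/(G·J) = 1370 × 0.674 / (80.3×10⁹ × 1.040×10^-7) = 0.1105 rad.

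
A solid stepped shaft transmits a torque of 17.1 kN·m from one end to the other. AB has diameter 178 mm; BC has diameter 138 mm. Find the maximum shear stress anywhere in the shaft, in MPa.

Under the same torque, τ_max = 16T/(πd³) is largest where d is smallest — segment BC (d = 138 mm).
τ_max = 16·17100/(π·(0.138)³) = 3.314×10^7 Pa.

33.1 MPa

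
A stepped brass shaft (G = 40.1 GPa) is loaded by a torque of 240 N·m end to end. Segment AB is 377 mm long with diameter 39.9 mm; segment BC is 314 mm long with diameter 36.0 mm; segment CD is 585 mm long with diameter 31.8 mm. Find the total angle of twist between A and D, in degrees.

J_AB = π(0.0399)⁴/32 = 2.49×10^-7 m⁴; J_BC = π(0.0360)⁴/32 = 1.65×10^-7 m⁴; J_CD = π(0.0318)⁴/32 = 1.00×10^-7 m⁴.
θ = (T/G)·Σ L_i/J_i = (240.0/40.1×10⁹)·(0.377/2.49×10^-7 + 0.314/1.65×10^-7 + 0.585/1.00×10^-7) = 0.05534 rad.

3.17°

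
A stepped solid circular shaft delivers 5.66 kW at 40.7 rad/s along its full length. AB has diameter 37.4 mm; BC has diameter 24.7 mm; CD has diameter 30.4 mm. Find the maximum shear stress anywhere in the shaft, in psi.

6820 psi

ω = 40.7 rad/s, so T = P/ω = 5.66×10³ / 40.70 = 139.1 N·m.
Under the same torque, τ_max = 16T/(πd³) is largest where d is smallest — segment BC (d = 24.7 mm).
τ_max = 16·139.1/(π·(0.0247)³) = 4.700×10^7 Pa.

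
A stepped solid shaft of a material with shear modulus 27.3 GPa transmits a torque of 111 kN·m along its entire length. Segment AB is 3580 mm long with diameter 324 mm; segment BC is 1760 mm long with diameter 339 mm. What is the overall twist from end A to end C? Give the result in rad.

J_AB = π(0.324)⁴/32 = 1.08×10^-3 m⁴; J_BC = π(0.339)⁴/32 = 1.30×10^-3 m⁴.
θ = (T/G)·Σ L_i/J_i = (111000/27.3×10⁹)·(3.58/1.08×10^-3 + 1.76/1.30×10^-3) = 0.01897 rad.

0.0190 rad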